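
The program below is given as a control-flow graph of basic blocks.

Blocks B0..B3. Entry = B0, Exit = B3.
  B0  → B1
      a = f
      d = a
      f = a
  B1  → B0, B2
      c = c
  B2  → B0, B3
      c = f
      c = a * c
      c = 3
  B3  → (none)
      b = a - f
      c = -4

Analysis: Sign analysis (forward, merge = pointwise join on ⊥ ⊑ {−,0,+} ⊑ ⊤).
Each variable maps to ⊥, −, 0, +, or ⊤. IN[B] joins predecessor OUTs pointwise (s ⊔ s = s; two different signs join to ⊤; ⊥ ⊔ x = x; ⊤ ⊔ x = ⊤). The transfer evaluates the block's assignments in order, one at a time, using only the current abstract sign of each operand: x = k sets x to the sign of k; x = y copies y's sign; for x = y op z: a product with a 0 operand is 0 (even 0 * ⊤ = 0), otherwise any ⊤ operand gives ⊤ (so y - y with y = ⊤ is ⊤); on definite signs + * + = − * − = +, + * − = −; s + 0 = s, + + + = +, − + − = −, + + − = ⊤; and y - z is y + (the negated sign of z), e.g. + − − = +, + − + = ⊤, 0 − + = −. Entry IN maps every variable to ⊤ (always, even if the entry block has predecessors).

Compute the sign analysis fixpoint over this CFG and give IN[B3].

Per-block solution:
  B0:   IN=(all ⊤)   OUT=(all ⊤)
  B1:   IN=(all ⊤)   OUT=(all ⊤)
  B2:   IN=(all ⊤)   OUT={c:+; rest ⊤}
  B3:   IN={c:+; rest ⊤}   OUT={c:-; rest ⊤}

Merge at B3: IN[B3] = OUT[B2] = {a: ⊤, b: ⊤, c: +, d: ⊤, e: ⊤, f: ⊤}

Answer: {a: ⊤, b: ⊤, c: +, d: ⊤, e: ⊤, f: ⊤}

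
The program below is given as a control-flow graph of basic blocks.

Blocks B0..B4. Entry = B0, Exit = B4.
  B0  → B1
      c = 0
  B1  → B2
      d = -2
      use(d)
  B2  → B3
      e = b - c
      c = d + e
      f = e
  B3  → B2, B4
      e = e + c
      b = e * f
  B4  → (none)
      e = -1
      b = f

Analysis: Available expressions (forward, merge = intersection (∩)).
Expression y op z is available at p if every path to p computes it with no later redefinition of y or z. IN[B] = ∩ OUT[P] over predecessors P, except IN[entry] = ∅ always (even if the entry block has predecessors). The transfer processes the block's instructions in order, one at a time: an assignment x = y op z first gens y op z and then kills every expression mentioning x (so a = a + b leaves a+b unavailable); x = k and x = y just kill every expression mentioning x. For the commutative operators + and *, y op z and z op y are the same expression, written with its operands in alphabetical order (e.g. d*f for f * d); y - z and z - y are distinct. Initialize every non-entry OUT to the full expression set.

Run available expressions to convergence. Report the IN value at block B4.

Answer: {e*f}

Trace:
Per-block solution:
  B0: | IN={} | OUT={}
  B1: | IN={} | OUT={}
  B2: | IN={} | OUT={d+e}
  B3: | IN={d+e} | OUT={e*f}
  B4: | IN={e*f} | OUT={}

Merge at B4: IN[B4] = OUT[B3] = {e*f}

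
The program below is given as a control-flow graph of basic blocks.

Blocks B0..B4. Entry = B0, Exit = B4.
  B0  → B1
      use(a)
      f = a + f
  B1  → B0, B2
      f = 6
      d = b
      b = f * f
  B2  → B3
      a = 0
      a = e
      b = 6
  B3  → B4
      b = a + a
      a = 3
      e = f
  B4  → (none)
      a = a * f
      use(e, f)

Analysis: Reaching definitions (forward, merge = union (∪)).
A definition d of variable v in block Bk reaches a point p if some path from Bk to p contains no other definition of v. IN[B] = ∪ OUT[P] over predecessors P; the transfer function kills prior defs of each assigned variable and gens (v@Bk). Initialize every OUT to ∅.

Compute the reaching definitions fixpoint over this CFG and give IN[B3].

Answer: {a@B2, b@B2, d@B1, f@B1}

Derivation:
Fixpoint table:
  B0:  IN={b@B1, d@B1, f@B1}  OUT={b@B1, d@B1, f@B0}
  B1:  IN={b@B1, d@B1, f@B0}  OUT={b@B1, d@B1, f@B1}
  B2:  IN={b@B1, d@B1, f@B1}  OUT={a@B2, b@B2, d@B1, f@B1}
  B3:  IN={a@B2, b@B2, d@B1, f@B1}  OUT={a@B3, b@B3, d@B1, e@B3, f@B1}
  B4:  IN={a@B3, b@B3, d@B1, e@B3, f@B1}  OUT={a@B4, b@B3, d@B1, e@B3, f@B1}

Merge at B3: IN[B3] = OUT[B2] = {a@B2, b@B2, d@B1, f@B1}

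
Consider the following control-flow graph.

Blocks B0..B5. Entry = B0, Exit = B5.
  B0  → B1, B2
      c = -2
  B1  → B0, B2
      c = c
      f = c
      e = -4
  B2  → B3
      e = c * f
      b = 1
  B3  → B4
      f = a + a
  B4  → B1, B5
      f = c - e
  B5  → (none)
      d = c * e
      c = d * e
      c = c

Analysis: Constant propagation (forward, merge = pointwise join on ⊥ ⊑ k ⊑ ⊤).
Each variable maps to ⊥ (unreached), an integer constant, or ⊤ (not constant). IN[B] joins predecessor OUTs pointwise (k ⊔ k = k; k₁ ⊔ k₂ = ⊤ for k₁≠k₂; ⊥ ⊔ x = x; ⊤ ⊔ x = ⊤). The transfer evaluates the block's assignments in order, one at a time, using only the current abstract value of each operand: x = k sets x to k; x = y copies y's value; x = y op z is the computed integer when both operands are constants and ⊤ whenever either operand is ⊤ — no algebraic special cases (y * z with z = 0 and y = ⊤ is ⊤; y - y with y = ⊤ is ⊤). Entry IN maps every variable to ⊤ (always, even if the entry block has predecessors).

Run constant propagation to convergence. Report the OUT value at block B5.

Per-block solution:
  B0:   IN=(all ⊤)   OUT={c:-2; rest ⊤}
  B1:   IN={c:-2; rest ⊤}   OUT={c:-2, e:-4, f:-2; rest ⊤}
  B2:   IN={c:-2; rest ⊤}   OUT={b:1, c:-2; rest ⊤}
  B3:   IN={b:1, c:-2; rest ⊤}   OUT={b:1, c:-2; rest ⊤}
  B4:   IN={b:1, c:-2; rest ⊤}   OUT={b:1, c:-2; rest ⊤}
  B5:   IN={b:1, c:-2; rest ⊤}   OUT={b:1; rest ⊤}

Merge at B5: IN[B5] = OUT[B4] = {a: ⊤, b: 1, c: -2, d: ⊤, e: ⊤, f: ⊤}
Applying B5's transfer function to that IN value gives OUT[B5] (row B5 above).

Answer: {a: ⊤, b: 1, c: ⊤, d: ⊤, e: ⊤, f: ⊤}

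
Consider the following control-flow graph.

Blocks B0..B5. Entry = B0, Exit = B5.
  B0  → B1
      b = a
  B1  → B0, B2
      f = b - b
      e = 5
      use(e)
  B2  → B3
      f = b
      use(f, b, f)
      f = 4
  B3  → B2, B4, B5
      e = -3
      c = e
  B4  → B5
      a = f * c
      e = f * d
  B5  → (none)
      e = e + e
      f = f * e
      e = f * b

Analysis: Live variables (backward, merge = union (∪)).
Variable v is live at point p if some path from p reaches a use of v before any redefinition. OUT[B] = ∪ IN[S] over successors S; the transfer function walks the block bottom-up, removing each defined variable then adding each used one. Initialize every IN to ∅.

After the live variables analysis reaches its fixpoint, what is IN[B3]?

Answer: {b, d, f}

Working:
Fixpoint table:
  B0:   IN={a, d}   OUT={a, b, d}
  B1:   IN={a, b, d}   OUT={a, b, d}
  B2:   IN={b, d}   OUT={b, d, f}
  B3:   IN={b, d, f}   OUT={b, c, d, e, f}
  B4:   IN={b, c, d, f}   OUT={b, e, f}
  B5:   IN={b, e, f}   OUT={}

Merge at B3: OUT[B3] = IN[B2] ⊔ IN[B4] ⊔ IN[B5] = {b, c, d, e, f}
Applying B3's transfer function to that OUT value gives IN[B3] (row B3 above).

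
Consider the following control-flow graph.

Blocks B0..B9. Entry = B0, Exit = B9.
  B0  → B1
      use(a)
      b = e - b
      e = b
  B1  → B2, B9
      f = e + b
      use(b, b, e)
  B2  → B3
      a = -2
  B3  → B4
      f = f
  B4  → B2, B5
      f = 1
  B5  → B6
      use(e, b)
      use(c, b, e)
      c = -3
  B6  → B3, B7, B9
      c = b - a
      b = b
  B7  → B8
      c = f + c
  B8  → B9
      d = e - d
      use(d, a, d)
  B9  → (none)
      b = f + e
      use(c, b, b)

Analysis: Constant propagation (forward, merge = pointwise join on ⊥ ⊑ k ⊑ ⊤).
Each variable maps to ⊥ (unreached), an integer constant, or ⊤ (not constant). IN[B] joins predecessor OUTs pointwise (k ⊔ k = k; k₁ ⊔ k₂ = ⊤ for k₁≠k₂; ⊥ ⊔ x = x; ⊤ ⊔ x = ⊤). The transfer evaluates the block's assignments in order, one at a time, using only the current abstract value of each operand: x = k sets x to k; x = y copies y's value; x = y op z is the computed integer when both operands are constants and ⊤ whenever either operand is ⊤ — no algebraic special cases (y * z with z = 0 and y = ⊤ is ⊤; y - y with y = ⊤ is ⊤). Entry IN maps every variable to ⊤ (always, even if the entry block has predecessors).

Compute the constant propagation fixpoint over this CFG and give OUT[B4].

Per-block solution:
  B0:  IN=(all ⊤)  OUT=(all ⊤)
  B1:  IN=(all ⊤)  OUT=(all ⊤)
  B2:  IN=(all ⊤)  OUT={a:-2; rest ⊤}
  B3:  IN={a:-2; rest ⊤}  OUT={a:-2; rest ⊤}
  B4:  IN={a:-2; rest ⊤}  OUT={a:-2, f:1; rest ⊤}
  B5:  IN={a:-2, f:1; rest ⊤}  OUT={a:-2, c:-3, f:1; rest ⊤}
  B6:  IN={a:-2, c:-3, f:1; rest ⊤}  OUT={a:-2, f:1; rest ⊤}
  B7:  IN={a:-2, f:1; rest ⊤}  OUT={a:-2, f:1; rest ⊤}
  B8:  IN={a:-2, f:1; rest ⊤}  OUT={a:-2, f:1; rest ⊤}
  B9:  IN=(all ⊤)  OUT=(all ⊤)

Merge at B4: IN[B4] = OUT[B3] = {a: -2, b: ⊤, c: ⊤, d: ⊤, e: ⊤, f: ⊤}
Applying B4's transfer function to that IN value gives OUT[B4] (row B4 above).

Answer: {a: -2, b: ⊤, c: ⊤, d: ⊤, e: ⊤, f: 1}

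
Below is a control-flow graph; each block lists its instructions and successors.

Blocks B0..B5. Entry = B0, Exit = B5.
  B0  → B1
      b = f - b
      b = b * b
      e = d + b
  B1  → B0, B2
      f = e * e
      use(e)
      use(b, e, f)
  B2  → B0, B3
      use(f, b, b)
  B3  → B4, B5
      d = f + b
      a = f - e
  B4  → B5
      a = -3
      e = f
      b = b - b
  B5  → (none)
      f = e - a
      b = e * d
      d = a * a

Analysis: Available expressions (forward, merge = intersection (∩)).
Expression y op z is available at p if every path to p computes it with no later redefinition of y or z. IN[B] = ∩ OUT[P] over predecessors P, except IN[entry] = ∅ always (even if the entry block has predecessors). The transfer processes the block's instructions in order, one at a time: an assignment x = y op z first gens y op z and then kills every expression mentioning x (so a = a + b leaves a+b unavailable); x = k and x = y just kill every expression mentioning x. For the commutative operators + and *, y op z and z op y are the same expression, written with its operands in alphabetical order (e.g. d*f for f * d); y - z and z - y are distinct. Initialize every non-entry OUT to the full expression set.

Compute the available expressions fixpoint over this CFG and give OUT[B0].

Answer: {b+d}

Trace:
Per-block solution:
  B0: | IN={} | OUT={b+d}
  B1: | IN={b+d} | OUT={b+d, e*e}
  B2: | IN={b+d, e*e} | OUT={b+d, e*e}
  B3: | IN={b+d, e*e} | OUT={b+f, e*e, f-e}
  B4: | IN={b+f, e*e, f-e} | OUT={}
  B5: | IN={} | OUT={a*a, e-a}

Merge at B0 (entry node, so the boundary value {} is joined with the incoming edge(s)): IN[B0] = {} ∩ OUT[B1] ∩ OUT[B2] = {}
Applying B0's transfer function to that IN value gives OUT[B0] (row B0 above).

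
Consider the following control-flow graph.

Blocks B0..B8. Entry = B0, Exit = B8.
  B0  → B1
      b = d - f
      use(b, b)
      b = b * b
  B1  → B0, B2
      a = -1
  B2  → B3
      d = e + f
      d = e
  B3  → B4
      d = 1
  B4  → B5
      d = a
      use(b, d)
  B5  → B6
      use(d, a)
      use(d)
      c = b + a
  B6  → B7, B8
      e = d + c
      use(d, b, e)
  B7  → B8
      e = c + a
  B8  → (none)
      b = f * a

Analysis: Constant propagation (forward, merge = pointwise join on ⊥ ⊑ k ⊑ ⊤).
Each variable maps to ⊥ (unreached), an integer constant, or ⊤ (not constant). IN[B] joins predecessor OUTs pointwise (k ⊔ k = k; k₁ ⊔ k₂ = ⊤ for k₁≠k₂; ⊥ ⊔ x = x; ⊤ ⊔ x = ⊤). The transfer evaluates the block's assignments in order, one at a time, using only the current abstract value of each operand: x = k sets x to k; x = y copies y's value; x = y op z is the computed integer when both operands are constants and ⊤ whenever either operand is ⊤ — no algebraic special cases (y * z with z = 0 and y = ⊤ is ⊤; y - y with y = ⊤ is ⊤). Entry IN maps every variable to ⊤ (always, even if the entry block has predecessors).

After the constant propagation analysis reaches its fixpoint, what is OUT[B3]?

Fixpoint table:
  B0: | IN=(all ⊤) | OUT=(all ⊤)
  B1: | IN=(all ⊤) | OUT={a:-1; rest ⊤}
  B2: | IN={a:-1; rest ⊤} | OUT={a:-1; rest ⊤}
  B3: | IN={a:-1; rest ⊤} | OUT={a:-1, d:1; rest ⊤}
  B4: | IN={a:-1, d:1; rest ⊤} | OUT={a:-1, d:-1; rest ⊤}
  B5: | IN={a:-1, d:-1; rest ⊤} | OUT={a:-1, d:-1; rest ⊤}
  B6: | IN={a:-1, d:-1; rest ⊤} | OUT={a:-1, d:-1; rest ⊤}
  B7: | IN={a:-1, d:-1; rest ⊤} | OUT={a:-1, d:-1; rest ⊤}
  B8: | IN={a:-1, d:-1; rest ⊤} | OUT={a:-1, d:-1; rest ⊤}

Merge at B3: IN[B3] = OUT[B2] = {a: -1, b: ⊤, c: ⊤, d: ⊤, e: ⊤, f: ⊤}
Applying B3's transfer function to that IN value gives OUT[B3] (row B3 above).

Answer: {a: -1, b: ⊤, c: ⊤, d: 1, e: ⊤, f: ⊤}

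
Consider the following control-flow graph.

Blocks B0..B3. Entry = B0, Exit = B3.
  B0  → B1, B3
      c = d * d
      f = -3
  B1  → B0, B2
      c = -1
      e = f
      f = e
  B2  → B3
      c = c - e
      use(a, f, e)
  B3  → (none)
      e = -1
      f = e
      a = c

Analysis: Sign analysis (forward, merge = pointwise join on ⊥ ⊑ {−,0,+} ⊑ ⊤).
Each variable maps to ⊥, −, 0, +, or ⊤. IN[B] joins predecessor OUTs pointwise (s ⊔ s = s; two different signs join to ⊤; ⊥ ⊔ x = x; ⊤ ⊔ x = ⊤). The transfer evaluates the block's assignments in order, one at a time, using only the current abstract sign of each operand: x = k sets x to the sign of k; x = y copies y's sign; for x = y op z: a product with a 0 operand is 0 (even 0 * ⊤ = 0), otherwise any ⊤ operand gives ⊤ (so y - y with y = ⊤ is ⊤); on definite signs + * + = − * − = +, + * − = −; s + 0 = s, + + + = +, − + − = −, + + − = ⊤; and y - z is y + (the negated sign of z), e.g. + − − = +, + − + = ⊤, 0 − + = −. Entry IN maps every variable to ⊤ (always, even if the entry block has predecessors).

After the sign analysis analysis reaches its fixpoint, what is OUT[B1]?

Fixpoint table:
  B0:   IN=(all ⊤)   OUT={f:-; rest ⊤}
  B1:   IN={f:-; rest ⊤}   OUT={c:-, e:-, f:-; rest ⊤}
  B2:   IN={c:-, e:-, f:-; rest ⊤}   OUT={e:-, f:-; rest ⊤}
  B3:   IN={f:-; rest ⊤}   OUT={e:-, f:-; rest ⊤}

Merge at B1: IN[B1] = OUT[B0] = {a: ⊤, b: ⊤, c: ⊤, d: ⊤, e: ⊤, f: -}
Applying B1's transfer function to that IN value gives OUT[B1] (row B1 above).

Answer: {a: ⊤, b: ⊤, c: -, d: ⊤, e: -, f: -}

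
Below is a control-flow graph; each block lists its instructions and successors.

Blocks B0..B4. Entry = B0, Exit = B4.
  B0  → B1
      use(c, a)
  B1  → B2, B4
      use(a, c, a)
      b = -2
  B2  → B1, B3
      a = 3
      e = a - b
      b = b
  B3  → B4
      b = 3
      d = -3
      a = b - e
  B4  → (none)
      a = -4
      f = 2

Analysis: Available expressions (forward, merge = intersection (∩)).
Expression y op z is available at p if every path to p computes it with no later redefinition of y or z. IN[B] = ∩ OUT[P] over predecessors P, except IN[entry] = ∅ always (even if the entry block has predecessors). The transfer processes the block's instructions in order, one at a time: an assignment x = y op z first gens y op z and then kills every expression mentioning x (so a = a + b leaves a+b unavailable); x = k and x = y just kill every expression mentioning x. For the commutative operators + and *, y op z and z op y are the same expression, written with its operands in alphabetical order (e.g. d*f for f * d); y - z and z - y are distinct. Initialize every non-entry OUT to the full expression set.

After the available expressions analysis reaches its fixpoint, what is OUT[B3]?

Answer: {b-e}

Working:
Converged values:
  B0: | IN={} | OUT={}
  B1: | IN={} | OUT={}
  B2: | IN={} | OUT={}
  B3: | IN={} | OUT={b-e}
  B4: | IN={} | OUT={}

Merge at B3: IN[B3] = OUT[B2] = {}
Applying B3's transfer function to that IN value gives OUT[B3] (row B3 above).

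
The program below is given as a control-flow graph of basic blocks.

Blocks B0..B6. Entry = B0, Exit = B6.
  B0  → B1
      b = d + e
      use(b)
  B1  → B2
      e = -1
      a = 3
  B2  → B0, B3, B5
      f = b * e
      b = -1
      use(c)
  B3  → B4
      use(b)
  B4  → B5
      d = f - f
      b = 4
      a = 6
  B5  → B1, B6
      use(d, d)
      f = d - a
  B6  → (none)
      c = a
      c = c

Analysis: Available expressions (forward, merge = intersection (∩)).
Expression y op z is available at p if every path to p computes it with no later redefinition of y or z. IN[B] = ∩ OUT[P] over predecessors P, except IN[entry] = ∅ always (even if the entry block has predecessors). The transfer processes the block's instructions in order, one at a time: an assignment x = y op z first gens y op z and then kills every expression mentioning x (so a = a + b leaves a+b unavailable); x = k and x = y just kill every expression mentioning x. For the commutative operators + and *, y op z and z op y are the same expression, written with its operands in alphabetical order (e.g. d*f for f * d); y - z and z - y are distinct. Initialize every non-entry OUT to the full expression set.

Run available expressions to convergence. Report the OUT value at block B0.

Answer: {d+e}

Derivation:
Fixpoint table:
  B0:   IN={}   OUT={d+e}
  B1:   IN={}   OUT={}
  B2:   IN={}   OUT={}
  B3:   IN={}   OUT={}
  B4:   IN={}   OUT={f-f}
  B5:   IN={}   OUT={d-a}
  B6:   IN={d-a}   OUT={d-a}

Merge at B0 (entry node, so the boundary value {} is joined with the incoming edge(s)): IN[B0] = {} ∩ OUT[B2] = {}
Applying B0's transfer function to that IN value gives OUT[B0] (row B0 above).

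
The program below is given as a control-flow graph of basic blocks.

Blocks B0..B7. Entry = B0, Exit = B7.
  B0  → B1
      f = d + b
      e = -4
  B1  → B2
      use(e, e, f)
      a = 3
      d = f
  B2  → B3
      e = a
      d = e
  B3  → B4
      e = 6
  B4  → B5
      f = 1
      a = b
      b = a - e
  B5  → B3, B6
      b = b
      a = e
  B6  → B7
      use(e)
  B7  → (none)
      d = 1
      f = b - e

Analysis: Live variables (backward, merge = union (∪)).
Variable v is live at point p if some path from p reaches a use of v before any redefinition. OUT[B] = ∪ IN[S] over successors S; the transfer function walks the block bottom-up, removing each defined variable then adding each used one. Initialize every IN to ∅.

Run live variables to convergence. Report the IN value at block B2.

Converged values:
  B0:   IN={b, d}   OUT={b, e, f}
  B1:   IN={b, e, f}   OUT={a, b}
  B2:   IN={a, b}   OUT={b}
  B3:   IN={b}   OUT={b, e}
  B4:   IN={b, e}   OUT={b, e}
  B5:   IN={b, e}   OUT={b, e}
  B6:   IN={b, e}   OUT={b, e}
  B7:   IN={b, e}   OUT={}

Merge at B2: OUT[B2] = IN[B3] = {b}
Applying B2's transfer function to that OUT value gives IN[B2] (row B2 above).

Answer: {a, b}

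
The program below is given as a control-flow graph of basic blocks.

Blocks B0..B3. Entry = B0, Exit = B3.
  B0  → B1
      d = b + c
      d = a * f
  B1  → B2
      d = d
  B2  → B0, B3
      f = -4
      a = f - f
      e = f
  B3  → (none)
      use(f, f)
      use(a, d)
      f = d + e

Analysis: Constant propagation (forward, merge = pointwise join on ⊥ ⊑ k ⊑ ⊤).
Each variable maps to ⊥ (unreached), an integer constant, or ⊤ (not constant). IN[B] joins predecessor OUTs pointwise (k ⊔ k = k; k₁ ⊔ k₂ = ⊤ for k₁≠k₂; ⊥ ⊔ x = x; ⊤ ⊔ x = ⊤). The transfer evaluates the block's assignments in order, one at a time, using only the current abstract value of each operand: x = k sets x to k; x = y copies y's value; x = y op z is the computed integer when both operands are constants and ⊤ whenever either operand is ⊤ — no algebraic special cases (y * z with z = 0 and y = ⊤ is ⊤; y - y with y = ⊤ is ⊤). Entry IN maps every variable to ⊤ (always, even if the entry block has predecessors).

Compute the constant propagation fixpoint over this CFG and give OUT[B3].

Fixpoint table:
  B0:  IN=(all ⊤)  OUT=(all ⊤)
  B1:  IN=(all ⊤)  OUT=(all ⊤)
  B2:  IN=(all ⊤)  OUT={a:0, e:-4, f:-4; rest ⊤}
  B3:  IN={a:0, e:-4, f:-4; rest ⊤}  OUT={a:0, e:-4; rest ⊤}

Merge at B3: IN[B3] = OUT[B2] = {a: 0, b: ⊤, c: ⊤, d: ⊤, e: -4, f: -4}
Applying B3's transfer function to that IN value gives OUT[B3] (row B3 above).

Answer: {a: 0, b: ⊤, c: ⊤, d: ⊤, e: -4, f: ⊤}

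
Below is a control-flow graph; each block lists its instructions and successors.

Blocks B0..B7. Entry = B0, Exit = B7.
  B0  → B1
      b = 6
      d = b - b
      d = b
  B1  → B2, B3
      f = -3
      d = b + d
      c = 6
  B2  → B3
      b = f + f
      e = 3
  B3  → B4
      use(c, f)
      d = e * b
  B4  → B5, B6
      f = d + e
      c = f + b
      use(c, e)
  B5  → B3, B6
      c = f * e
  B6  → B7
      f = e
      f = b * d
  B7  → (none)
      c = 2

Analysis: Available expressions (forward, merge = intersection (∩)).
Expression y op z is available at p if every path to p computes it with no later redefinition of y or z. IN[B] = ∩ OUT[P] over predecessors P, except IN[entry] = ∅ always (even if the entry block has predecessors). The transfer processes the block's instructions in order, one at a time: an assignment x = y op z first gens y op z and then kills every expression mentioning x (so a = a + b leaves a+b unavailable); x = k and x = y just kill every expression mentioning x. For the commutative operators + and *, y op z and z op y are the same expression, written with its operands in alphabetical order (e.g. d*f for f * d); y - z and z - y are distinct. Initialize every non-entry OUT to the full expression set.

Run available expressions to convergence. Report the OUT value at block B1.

Per-block solution:
  B0:  IN={}  OUT={b-b}
  B1:  IN={b-b}  OUT={b-b}
  B2:  IN={b-b}  OUT={f+f}
  B3:  IN={}  OUT={b*e}
  B4:  IN={b*e}  OUT={b*e, b+f, d+e}
  B5:  IN={b*e, b+f, d+e}  OUT={b*e, b+f, d+e, e*f}
  B6:  IN={b*e, b+f, d+e}  OUT={b*d, b*e, d+e}
  B7:  IN={b*d, b*e, d+e}  OUT={b*d, b*e, d+e}

Merge at B1: IN[B1] = OUT[B0] = {b-b}
Applying B1's transfer function to that IN value gives OUT[B1] (row B1 above).

Answer: {b-b}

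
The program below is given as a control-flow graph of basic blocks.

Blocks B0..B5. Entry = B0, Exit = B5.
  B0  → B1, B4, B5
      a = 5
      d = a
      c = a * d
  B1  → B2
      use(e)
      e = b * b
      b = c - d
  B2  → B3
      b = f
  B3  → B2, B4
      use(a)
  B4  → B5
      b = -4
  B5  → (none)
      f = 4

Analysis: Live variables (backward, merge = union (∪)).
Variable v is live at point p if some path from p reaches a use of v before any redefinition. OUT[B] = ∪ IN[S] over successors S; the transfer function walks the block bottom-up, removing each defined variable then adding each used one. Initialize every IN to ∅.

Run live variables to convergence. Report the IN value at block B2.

Per-block solution:
  B0:  IN={b, e, f}  OUT={a, b, c, d, e, f}
  B1:  IN={a, b, c, d, e, f}  OUT={a, f}
  B2:  IN={a, f}  OUT={a, f}
  B3:  IN={a, f}  OUT={a, f}
  B4:  IN={}  OUT={}
  B5:  IN={}  OUT={}

Merge at B2: OUT[B2] = IN[B3] = {a, f}
Applying B2's transfer function to that OUT value gives IN[B2] (row B2 above).

Answer: {a, f}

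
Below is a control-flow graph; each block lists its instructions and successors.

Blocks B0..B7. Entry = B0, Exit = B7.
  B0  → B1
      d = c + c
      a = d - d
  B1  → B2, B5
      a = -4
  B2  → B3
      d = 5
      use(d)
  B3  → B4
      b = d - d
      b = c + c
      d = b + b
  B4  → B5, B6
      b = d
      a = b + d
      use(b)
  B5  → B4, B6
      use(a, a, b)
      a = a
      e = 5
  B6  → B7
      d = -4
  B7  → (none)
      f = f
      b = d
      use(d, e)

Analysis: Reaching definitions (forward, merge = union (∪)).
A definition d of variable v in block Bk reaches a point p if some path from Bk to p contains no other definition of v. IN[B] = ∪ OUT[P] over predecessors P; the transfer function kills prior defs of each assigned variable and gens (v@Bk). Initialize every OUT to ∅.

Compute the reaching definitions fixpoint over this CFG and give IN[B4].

Per-block solution:
  B0:   IN={}   OUT={a@B0, d@B0}
  B1:   IN={a@B0, d@B0}   OUT={a@B1, d@B0}
  B2:   IN={a@B1, d@B0}   OUT={a@B1, d@B2}
  B3:   IN={a@B1, d@B2}   OUT={a@B1, b@B3, d@B3}
  B4:   IN={a@B1, a@B5, b@B3, b@B4, d@B0, d@B3, e@B5}   OUT={a@B4, b@B4, d@B0, d@B3, e@B5}
  B5:   IN={a@B1, a@B4, b@B4, d@B0, d@B3, e@B5}   OUT={a@B5, b@B4, d@B0, d@B3, e@B5}
  B6:   IN={a@B4, a@B5, b@B4, d@B0, d@B3, e@B5}   OUT={a@B4, a@B5, b@B4, d@B6, e@B5}
  B7:   IN={a@B4, a@B5, b@B4, d@B6, e@B5}   OUT={a@B4, a@B5, b@B7, d@B6, e@B5, f@B7}

Merge at B4: IN[B4] = OUT[B3] ⊔ OUT[B5] = {a@B1, a@B5, b@B3, b@B4, d@B0, d@B3, e@B5}

Answer: {a@B1, a@B5, b@B3, b@B4, d@B0, d@B3, e@B5}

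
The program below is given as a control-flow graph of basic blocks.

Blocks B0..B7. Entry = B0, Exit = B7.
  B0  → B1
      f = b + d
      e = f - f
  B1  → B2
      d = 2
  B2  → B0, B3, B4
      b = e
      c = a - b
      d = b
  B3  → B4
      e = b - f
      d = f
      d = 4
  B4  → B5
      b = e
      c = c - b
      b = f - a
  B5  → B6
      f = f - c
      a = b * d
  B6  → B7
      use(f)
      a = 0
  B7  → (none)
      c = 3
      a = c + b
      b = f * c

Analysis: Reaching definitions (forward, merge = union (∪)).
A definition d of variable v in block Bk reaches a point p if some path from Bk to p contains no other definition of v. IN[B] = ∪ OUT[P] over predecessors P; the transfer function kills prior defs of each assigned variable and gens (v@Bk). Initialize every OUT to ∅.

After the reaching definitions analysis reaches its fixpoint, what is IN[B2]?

Converged values:
  B0:   IN={b@B2, c@B2, d@B2, e@B0, f@B0}   OUT={b@B2, c@B2, d@B2, e@B0, f@B0}
  B1:   IN={b@B2, c@B2, d@B2, e@B0, f@B0}   OUT={b@B2, c@B2, d@B1, e@B0, f@B0}
  B2:   IN={b@B2, c@B2, d@B1, e@B0, f@B0}   OUT={b@B2, c@B2, d@B2, e@B0, f@B0}
  B3:   IN={b@B2, c@B2, d@B2, e@B0, f@B0}   OUT={b@B2, c@B2, d@B3, e@B3, f@B0}
  B4:   IN={b@B2, c@B2, d@B2, d@B3, e@B0, e@B3, f@B0}   OUT={b@B4, c@B4, d@B2, d@B3, e@B0, e@B3, f@B0}
  B5:   IN={b@B4, c@B4, d@B2, d@B3, e@B0, e@B3, f@B0}   OUT={a@B5, b@B4, c@B4, d@B2, d@B3, e@B0, e@B3, f@B5}
  B6:   IN={a@B5, b@B4, c@B4, d@B2, d@B3, e@B0, e@B3, f@B5}   OUT={a@B6, b@B4, c@B4, d@B2, d@B3, e@B0, e@B3, f@B5}
  B7:   IN={a@B6, b@B4, c@B4, d@B2, d@B3, e@B0, e@B3, f@B5}   OUT={a@B7, b@B7, c@B7, d@B2, d@B3, e@B0, e@B3, f@B5}

Merge at B2: IN[B2] = OUT[B1] = {b@B2, c@B2, d@B1, e@B0, f@B0}

Answer: {b@B2, c@B2, d@B1, e@B0, f@B0}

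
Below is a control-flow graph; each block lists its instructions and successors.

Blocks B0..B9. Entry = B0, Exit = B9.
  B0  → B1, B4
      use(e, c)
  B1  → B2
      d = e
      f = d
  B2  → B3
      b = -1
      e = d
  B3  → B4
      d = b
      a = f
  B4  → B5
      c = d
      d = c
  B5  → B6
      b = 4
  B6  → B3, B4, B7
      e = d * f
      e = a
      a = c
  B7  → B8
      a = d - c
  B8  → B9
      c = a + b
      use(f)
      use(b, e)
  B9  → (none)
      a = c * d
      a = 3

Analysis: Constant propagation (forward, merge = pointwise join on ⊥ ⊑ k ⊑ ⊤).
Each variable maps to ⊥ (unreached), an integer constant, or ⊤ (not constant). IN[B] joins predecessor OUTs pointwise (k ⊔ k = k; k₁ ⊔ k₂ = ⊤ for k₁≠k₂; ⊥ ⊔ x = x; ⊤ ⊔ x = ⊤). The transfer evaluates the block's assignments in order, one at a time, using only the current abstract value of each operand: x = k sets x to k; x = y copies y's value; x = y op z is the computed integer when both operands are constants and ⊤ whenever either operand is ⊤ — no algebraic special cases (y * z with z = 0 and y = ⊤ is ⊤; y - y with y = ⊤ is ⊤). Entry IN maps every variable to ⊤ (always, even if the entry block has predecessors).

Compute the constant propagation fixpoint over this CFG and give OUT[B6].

Answer: {a: ⊤, b: 4, c: ⊤, d: ⊤, e: ⊤, f: ⊤}

Derivation:
Fixpoint table:
  B0: | IN=(all ⊤) | OUT=(all ⊤)
  B1: | IN=(all ⊤) | OUT=(all ⊤)
  B2: | IN=(all ⊤) | OUT={b:-1; rest ⊤}
  B3: | IN=(all ⊤) | OUT=(all ⊤)
  B4: | IN=(all ⊤) | OUT=(all ⊤)
  B5: | IN=(all ⊤) | OUT={b:4; rest ⊤}
  B6: | IN={b:4; rest ⊤} | OUT={b:4; rest ⊤}
  B7: | IN={b:4; rest ⊤} | OUT={b:4; rest ⊤}
  B8: | IN={b:4; rest ⊤} | OUT={b:4; rest ⊤}
  B9: | IN={b:4; rest ⊤} | OUT={a:3, b:4; rest ⊤}

Merge at B6: IN[B6] = OUT[B5] = {a: ⊤, b: 4, c: ⊤, d: ⊤, e: ⊤, f: ⊤}
Applying B6's transfer function to that IN value gives OUT[B6] (row B6 above).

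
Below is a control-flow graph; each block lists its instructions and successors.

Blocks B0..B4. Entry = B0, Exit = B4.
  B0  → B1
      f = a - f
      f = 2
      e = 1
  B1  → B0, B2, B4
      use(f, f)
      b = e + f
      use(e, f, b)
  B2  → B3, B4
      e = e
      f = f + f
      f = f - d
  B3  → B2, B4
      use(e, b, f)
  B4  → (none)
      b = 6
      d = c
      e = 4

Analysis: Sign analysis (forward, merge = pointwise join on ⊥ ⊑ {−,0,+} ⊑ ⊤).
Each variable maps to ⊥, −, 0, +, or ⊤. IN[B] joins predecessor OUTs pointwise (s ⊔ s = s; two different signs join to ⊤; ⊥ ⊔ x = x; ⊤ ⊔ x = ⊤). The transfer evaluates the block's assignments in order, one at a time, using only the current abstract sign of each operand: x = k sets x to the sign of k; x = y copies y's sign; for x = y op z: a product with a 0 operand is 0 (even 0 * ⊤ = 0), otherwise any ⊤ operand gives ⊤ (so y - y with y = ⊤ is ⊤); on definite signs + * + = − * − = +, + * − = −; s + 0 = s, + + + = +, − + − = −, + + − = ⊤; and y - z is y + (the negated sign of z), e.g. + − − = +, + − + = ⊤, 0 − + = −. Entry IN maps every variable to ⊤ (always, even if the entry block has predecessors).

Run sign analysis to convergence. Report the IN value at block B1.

Converged values:
  B0:  IN=(all ⊤)  OUT={e:+, f:+; rest ⊤}
  B1:  IN={e:+, f:+; rest ⊤}  OUT={b:+, e:+, f:+; rest ⊤}
  B2:  IN={b:+, e:+; rest ⊤}  OUT={b:+, e:+; rest ⊤}
  B3:  IN={b:+, e:+; rest ⊤}  OUT={b:+, e:+; rest ⊤}
  B4:  IN={b:+, e:+; rest ⊤}  OUT={b:+, e:+; rest ⊤}

Merge at B1: IN[B1] = OUT[B0] = {a: ⊤, b: ⊤, c: ⊤, d: ⊤, e: +, f: +}

Answer: {a: ⊤, b: ⊤, c: ⊤, d: ⊤, e: +, f: +}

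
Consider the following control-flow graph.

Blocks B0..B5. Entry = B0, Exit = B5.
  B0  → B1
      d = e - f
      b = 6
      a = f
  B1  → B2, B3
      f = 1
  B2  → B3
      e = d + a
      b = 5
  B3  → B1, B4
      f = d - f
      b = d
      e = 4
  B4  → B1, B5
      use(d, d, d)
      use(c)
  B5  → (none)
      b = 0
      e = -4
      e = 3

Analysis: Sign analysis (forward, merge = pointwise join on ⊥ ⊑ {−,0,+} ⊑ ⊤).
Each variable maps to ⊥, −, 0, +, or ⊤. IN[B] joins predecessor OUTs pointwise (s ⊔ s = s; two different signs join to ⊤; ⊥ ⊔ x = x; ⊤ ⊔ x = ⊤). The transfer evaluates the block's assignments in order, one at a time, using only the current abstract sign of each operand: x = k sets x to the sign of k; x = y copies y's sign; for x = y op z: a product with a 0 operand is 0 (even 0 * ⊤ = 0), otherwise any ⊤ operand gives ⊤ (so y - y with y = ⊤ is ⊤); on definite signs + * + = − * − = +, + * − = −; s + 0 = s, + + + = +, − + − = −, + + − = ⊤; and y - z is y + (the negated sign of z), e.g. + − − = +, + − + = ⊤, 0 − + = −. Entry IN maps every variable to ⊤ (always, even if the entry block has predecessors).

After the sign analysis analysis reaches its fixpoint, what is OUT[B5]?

Answer: {a: ⊤, b: 0, c: ⊤, d: ⊤, e: +, f: ⊤}

Working:
Per-block solution:
  B0:  IN=(all ⊤)  OUT={b:+; rest ⊤}
  B1:  IN=(all ⊤)  OUT={f:+; rest ⊤}
  B2:  IN={f:+; rest ⊤}  OUT={b:+, f:+; rest ⊤}
  B3:  IN={f:+; rest ⊤}  OUT={e:+; rest ⊤}
  B4:  IN={e:+; rest ⊤}  OUT={e:+; rest ⊤}
  B5:  IN={e:+; rest ⊤}  OUT={b:0, e:+; rest ⊤}

Merge at B5: IN[B5] = OUT[B4] = {a: ⊤, b: ⊤, c: ⊤, d: ⊤, e: +, f: ⊤}
Applying B5's transfer function to that IN value gives OUT[B5] (row B5 above).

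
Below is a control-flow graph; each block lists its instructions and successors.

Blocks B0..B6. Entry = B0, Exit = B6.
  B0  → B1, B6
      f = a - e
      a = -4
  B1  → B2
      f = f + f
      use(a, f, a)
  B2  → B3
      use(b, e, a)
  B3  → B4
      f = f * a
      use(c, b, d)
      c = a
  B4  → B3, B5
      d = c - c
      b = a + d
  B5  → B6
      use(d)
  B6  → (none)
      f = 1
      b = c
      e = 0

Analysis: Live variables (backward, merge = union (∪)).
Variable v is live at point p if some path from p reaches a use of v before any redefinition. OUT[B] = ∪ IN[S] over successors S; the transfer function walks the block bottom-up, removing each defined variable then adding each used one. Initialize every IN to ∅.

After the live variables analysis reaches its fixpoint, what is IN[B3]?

Converged values:
  B0: | IN={a, b, c, d, e} | OUT={a, b, c, d, e, f}
  B1: | IN={a, b, c, d, e, f} | OUT={a, b, c, d, e, f}
  B2: | IN={a, b, c, d, e, f} | OUT={a, b, c, d, f}
  B3: | IN={a, b, c, d, f} | OUT={a, c, f}
  B4: | IN={a, c, f} | OUT={a, b, c, d, f}
  B5: | IN={c, d} | OUT={c}
  B6: | IN={c} | OUT={}

Merge at B3: OUT[B3] = IN[B4] = {a, c, f}
Applying B3's transfer function to that OUT value gives IN[B3] (row B3 above).

Answer: {a, b, c, d, f}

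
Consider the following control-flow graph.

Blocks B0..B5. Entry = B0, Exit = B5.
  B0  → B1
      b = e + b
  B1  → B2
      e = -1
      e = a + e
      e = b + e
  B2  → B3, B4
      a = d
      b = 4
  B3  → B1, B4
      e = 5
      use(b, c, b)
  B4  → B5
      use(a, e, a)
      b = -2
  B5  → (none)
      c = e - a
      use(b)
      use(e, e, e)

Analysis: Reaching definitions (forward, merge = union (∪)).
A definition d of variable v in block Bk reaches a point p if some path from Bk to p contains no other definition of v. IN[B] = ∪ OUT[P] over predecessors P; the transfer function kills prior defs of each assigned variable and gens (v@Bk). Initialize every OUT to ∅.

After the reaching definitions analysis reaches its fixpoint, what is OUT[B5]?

Answer: {a@B2, b@B4, c@B5, e@B1, e@B3}

Derivation:
Converged values:
  B0: | IN={} | OUT={b@B0}
  B1: | IN={a@B2, b@B0, b@B2, e@B3} | OUT={a@B2, b@B0, b@B2, e@B1}
  B2: | IN={a@B2, b@B0, b@B2, e@B1} | OUT={a@B2, b@B2, e@B1}
  B3: | IN={a@B2, b@B2, e@B1} | OUT={a@B2, b@B2, e@B3}
  B4: | IN={a@B2, b@B2, e@B1, e@B3} | OUT={a@B2, b@B4, e@B1, e@B3}
  B5: | IN={a@B2, b@B4, e@B1, e@B3} | OUT={a@B2, b@B4, c@B5, e@B1, e@B3}

Merge at B5: IN[B5] = OUT[B4] = {a@B2, b@B4, e@B1, e@B3}
Applying B5's transfer function to that IN value gives OUT[B5] (row B5 above).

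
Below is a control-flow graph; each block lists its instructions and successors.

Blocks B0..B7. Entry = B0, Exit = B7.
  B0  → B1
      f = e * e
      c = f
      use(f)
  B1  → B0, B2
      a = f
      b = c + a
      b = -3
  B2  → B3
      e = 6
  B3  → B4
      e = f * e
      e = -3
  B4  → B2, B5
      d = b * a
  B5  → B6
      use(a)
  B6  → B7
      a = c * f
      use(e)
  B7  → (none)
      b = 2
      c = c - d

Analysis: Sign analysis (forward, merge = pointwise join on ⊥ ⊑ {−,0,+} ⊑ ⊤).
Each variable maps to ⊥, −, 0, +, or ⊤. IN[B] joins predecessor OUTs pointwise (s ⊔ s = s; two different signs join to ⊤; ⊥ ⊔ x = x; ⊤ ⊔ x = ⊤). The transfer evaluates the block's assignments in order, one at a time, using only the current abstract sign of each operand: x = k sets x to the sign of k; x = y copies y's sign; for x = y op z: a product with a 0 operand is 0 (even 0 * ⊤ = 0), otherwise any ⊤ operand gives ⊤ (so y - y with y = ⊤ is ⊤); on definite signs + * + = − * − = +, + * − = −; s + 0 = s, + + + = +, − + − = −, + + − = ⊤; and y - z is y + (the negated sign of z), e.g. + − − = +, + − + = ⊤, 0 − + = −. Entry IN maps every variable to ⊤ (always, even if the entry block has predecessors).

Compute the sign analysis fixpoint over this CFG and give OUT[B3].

Answer: {a: ⊤, b: -, c: ⊤, d: ⊤, e: -, f: ⊤}

Working:
Per-block solution:
  B0:   IN=(all ⊤)   OUT=(all ⊤)
  B1:   IN=(all ⊤)   OUT={b:-; rest ⊤}
  B2:   IN={b:-; rest ⊤}   OUT={b:-, e:+; rest ⊤}
  B3:   IN={b:-, e:+; rest ⊤}   OUT={b:-, e:-; rest ⊤}
  B4:   IN={b:-, e:-; rest ⊤}   OUT={b:-, e:-; rest ⊤}
  B5:   IN={b:-, e:-; rest ⊤}   OUT={b:-, e:-; rest ⊤}
  B6:   IN={b:-, e:-; rest ⊤}   OUT={b:-, e:-; rest ⊤}
  B7:   IN={b:-, e:-; rest ⊤}   OUT={b:+, e:-; rest ⊤}

Merge at B3: IN[B3] = OUT[B2] = {a: ⊤, b: -, c: ⊤, d: ⊤, e: +, f: ⊤}
Applying B3's transfer function to that IN value gives OUT[B3] (row B3 above).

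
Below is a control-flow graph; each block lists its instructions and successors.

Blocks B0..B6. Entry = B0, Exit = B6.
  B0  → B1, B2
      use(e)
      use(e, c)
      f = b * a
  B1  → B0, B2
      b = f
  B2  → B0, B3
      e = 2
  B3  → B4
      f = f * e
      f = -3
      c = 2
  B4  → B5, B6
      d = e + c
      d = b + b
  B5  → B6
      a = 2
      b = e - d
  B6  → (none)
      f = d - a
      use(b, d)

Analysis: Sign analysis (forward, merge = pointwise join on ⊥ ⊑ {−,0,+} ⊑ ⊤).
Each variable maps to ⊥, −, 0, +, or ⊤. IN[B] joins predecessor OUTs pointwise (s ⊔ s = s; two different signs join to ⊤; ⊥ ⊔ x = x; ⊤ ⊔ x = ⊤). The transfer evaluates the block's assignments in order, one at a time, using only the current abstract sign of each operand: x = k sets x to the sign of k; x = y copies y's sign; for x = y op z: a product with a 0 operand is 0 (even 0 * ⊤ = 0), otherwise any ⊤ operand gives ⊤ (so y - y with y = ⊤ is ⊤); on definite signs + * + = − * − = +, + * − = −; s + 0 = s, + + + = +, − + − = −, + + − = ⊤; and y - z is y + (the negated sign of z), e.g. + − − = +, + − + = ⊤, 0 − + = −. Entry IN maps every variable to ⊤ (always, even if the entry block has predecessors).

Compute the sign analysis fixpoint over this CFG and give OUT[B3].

Answer: {a: ⊤, b: ⊤, c: +, d: ⊤, e: +, f: -}

Trace:
Fixpoint table:
  B0: | IN=(all ⊤) | OUT=(all ⊤)
  B1: | IN=(all ⊤) | OUT=(all ⊤)
  B2: | IN=(all ⊤) | OUT={e:+; rest ⊤}
  B3: | IN={e:+; rest ⊤} | OUT={c:+, e:+, f:-; rest ⊤}
  B4: | IN={c:+, e:+, f:-; rest ⊤} | OUT={c:+, e:+, f:-; rest ⊤}
  B5: | IN={c:+, e:+, f:-; rest ⊤} | OUT={a:+, c:+, e:+, f:-; rest ⊤}
  B6: | IN={c:+, e:+, f:-; rest ⊤} | OUT={c:+, e:+; rest ⊤}

Merge at B3: IN[B3] = OUT[B2] = {a: ⊤, b: ⊤, c: ⊤, d: ⊤, e: +, f: ⊤}
Applying B3's transfer function to that IN value gives OUT[B3] (row B3 above).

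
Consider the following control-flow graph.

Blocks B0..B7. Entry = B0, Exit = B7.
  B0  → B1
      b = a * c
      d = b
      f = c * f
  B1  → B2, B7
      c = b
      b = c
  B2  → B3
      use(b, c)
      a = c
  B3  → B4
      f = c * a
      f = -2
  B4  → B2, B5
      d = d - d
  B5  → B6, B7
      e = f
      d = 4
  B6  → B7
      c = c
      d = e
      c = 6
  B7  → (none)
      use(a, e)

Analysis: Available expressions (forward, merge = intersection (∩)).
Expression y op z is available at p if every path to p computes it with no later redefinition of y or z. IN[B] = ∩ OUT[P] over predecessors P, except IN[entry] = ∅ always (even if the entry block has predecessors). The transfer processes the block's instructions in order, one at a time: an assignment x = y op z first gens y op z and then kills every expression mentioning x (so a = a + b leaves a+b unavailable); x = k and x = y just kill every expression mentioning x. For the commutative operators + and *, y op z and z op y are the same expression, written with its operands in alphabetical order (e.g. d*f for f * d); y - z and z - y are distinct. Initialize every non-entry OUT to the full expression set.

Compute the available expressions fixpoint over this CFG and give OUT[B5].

Answer: {a*c}

Working:
Converged values:
  B0: | IN={} | OUT={a*c}
  B1: | IN={a*c} | OUT={}
  B2: | IN={} | OUT={}
  B3: | IN={} | OUT={a*c}
  B4: | IN={a*c} | OUT={a*c}
  B5: | IN={a*c} | OUT={a*c}
  B6: | IN={a*c} | OUT={}
  B7: | IN={} | OUT={}

Merge at B5: IN[B5] = OUT[B4] = {a*c}
Applying B5's transfer function to that IN value gives OUT[B5] (row B5 above).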